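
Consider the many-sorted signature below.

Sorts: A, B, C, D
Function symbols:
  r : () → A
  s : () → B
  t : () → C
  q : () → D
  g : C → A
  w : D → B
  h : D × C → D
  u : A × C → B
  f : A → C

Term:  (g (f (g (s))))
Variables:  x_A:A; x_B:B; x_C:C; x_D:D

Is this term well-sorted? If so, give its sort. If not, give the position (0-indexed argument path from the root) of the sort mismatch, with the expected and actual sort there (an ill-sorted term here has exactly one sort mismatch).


      (s) : B
    (g (s)) : ✗ arg 0 at [0, 0, 0] has sort B, expected C

ill-sorted at position [0, 0, 0]: expected C, got B


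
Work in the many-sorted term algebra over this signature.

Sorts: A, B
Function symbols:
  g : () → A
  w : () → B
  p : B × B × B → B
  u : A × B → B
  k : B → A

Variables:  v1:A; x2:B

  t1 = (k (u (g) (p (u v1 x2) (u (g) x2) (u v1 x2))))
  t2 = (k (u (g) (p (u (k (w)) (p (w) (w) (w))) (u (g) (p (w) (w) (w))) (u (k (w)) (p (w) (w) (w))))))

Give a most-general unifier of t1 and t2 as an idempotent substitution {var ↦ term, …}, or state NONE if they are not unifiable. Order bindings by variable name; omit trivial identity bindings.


{v1 ↦ (k (w)), x2 ↦ (p (w) (w) (w))}


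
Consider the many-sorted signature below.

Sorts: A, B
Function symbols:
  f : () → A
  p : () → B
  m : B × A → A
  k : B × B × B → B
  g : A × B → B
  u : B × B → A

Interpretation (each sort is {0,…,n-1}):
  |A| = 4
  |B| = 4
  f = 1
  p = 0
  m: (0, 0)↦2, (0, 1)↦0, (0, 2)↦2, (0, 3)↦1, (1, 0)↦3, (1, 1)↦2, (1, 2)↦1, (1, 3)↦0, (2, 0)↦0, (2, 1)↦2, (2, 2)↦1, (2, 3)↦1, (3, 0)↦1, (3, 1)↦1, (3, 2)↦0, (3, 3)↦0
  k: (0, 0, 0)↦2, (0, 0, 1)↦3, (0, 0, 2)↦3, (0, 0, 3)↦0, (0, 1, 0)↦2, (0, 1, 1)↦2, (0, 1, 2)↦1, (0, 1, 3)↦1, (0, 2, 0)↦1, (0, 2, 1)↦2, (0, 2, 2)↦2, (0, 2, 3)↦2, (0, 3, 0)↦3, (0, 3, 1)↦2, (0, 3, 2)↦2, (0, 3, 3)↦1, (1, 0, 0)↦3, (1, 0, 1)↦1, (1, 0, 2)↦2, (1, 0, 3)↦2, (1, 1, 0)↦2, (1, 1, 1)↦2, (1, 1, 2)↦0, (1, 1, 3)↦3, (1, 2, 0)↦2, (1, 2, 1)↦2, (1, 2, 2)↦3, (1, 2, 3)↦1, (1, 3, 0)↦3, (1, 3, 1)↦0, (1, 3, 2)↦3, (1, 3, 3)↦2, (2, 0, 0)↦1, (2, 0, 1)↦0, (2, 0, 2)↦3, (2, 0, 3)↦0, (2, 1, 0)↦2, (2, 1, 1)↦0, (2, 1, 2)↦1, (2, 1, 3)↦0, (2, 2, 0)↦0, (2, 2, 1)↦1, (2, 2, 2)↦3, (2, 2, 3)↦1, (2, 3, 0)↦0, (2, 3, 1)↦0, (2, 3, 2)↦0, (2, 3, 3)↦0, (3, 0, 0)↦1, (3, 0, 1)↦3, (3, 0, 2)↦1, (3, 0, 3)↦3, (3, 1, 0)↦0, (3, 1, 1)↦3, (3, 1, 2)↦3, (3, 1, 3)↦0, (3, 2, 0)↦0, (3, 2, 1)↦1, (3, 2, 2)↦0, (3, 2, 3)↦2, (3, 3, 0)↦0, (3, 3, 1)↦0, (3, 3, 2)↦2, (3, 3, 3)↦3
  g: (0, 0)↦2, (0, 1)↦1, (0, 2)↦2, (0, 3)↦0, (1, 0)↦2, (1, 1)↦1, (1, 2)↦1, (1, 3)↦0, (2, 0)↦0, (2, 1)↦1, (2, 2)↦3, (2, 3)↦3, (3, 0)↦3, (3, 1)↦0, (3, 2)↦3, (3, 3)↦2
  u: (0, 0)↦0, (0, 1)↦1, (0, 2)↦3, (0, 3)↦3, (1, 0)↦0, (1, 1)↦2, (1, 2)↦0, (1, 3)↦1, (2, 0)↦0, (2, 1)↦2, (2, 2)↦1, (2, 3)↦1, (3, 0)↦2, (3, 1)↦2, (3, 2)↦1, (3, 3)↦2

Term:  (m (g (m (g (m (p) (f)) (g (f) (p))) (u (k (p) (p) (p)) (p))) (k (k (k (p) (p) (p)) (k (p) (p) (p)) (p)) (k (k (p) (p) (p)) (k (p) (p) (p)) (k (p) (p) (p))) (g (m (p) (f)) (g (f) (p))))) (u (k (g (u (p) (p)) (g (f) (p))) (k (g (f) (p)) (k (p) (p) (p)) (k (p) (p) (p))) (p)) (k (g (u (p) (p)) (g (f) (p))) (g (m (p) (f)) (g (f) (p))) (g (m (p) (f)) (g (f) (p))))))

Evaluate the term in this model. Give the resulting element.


  p = 0
  f = 1
  (m (p) (f)) = m(0, 1) = 0
  f = 1
  p = 0
  (g (f) (p)) = g(1, 0) = 2
  (g (m (p) (f)) (g (f) (p))) = g(0, 2) = 2
  p = 0
  p = 0
  p = 0
  (k (p) (p) (p)) = k(0, 0, 0) = 2
  p = 0
  (u (k (p) (p) (p)) (p)) = u(2, 0) = 0
  (m (g (m (p) (f)) (g (f) (p))) (u (k (p) (p) (p)) (p))) = m(2, 0) = 0
  p = 0
  p = 0
  p = 0
  (k (p) (p) (p)) = k(0, 0, 0) = 2
  p = 0
  p = 0
  p = 0
  (k (p) (p) (p)) = k(0, 0, 0) = 2
  p = 0
  (k (k (p) (p) (p)) (k (p) (p) (p)) (p)) = k(2, 2, 0) = 0
  p = 0
  p = 0
  p = 0
  (k (p) (p) (p)) = k(0, 0, 0) = 2
  p = 0
  p = 0
  p = 0
  (k (p) (p) (p)) = k(0, 0, 0) = 2
  p = 0
  p = 0
  p = 0
  (k (p) (p) (p)) = k(0, 0, 0) = 2
  (k (k (p) (p) (p)) (k (p) (p) (p)) (k (p) (p) (p))) = k(2, 2, 2) = 3
  p = 0
  f = 1
  (m (p) (f)) = m(0, 1) = 0
  f = 1
  p = 0
  (g (f) (p)) = g(1, 0) = 2
  (g (m (p) (f)) (g (f) (p))) = g(0, 2) = 2
  (k (k (k (p) (p) (p)) (k (p) (p) (p)) (p)) (k (k (p) (p) (p)) (k (p) (p) (p)) (k (p) (p) (p))) (g (m (p) (f)) (g (f) (p)))) = k(0, 3, 2) = 2
  (g (m (g (m (p) (f)) (g (f) (p))) (u (k (p) (p) (p)) (p))) (k (k (k (p) (p) (p)) (k (p) (p) (p)) (p)) (k (k (p) (p) (p)) (k (p) (p) (p)) (k (p) (p) (p))) (g (m (p) (f)) (g (f) (p))))) = g(0, 2) = 2
  p = 0
  p = 0
  (u (p) (p)) = u(0, 0) = 0
  f = 1
  p = 0
  (g (f) (p)) = g(1, 0) = 2
  (g (u (p) (p)) (g (f) (p))) = g(0, 2) = 2
  f = 1
  p = 0
  (g (f) (p)) = g(1, 0) = 2
  p = 0
  p = 0
  p = 0
  (k (p) (p) (p)) = k(0, 0, 0) = 2
  p = 0
  p = 0
  p = 0
  (k (p) (p) (p)) = k(0, 0, 0) = 2
  (k (g (f) (p)) (k (p) (p) (p)) (k (p) (p) (p))) = k(2, 2, 2) = 3
  p = 0
  (k (g (u (p) (p)) (g (f) (p))) (k (g (f) (p)) (k (p) (p) (p)) (k (p) (p) (p))) (p)) = k(2, 3, 0) = 0
  p = 0
  p = 0
  (u (p) (p)) = u(0, 0) = 0
  f = 1
  p = 0
  (g (f) (p)) = g(1, 0) = 2
  (g (u (p) (p)) (g (f) (p))) = g(0, 2) = 2
  p = 0
  f = 1
  (m (p) (f)) = m(0, 1) = 0
  f = 1
  p = 0
  (g (f) (p)) = g(1, 0) = 2
  (g (m (p) (f)) (g (f) (p))) = g(0, 2) = 2
  p = 0
  f = 1
  (m (p) (f)) = m(0, 1) = 0
  f = 1
  p = 0
  (g (f) (p)) = g(1, 0) = 2
  (g (m (p) (f)) (g (f) (p))) = g(0, 2) = 2
  (k (g (u (p) (p)) (g (f) (p))) (g (m (p) (f)) (g (f) (p))) (g (m (p) (f)) (g (f) (p)))) = k(2, 2, 2) = 3
  (u (k (g (u (p) (p)) (g (f) (p))) (k (g (f) (p)) (k (p) (p) (p)) (k (p) (p) (p))) (p)) (k (g (u (p) (p)) (g (f) (p))) (g (m (p) (f)) (g (f) (p))) (g (m (p) (f)) (g (f) (p))))) = u(0, 3) = 3
  (m (g (m (g (m (p) (f)) (g (f) (p))) (u (k (p) (p) (p)) (p))) (k (k (k (p) (p) (p)) (k (p) (p) (p)) (p)) (k (k (p) (p) (p)) (k (p) (p) (p)) (k (p) (p) (p))) (g (m (p) (f)) (g (f) (p))))) (u (k (g (u (p) (p)) (g (f) (p))) (k (g (f) (p)) (k (p) (p) (p)) (k (p) (p) (p))) (p)) (k (g (u (p) (p)) (g (f) (p))) (g (m (p) (f)) (g (f) (p))) (g (m (p) (f)) (g (f) (p)))))) = m(2, 3) = 1

value = 1


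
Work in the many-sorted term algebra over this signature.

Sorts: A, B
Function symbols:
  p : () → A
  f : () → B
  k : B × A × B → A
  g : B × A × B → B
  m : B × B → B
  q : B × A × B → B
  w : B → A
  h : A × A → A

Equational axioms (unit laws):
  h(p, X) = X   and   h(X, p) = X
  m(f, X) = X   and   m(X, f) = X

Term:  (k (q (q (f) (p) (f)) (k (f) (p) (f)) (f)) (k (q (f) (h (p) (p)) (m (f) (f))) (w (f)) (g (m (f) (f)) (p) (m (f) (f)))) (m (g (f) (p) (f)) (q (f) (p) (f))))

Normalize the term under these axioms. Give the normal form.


1. (k (q (q (f) (p) (f)) (k (f) (p) (f)) (f)) (k (q (f) (h (p) (p)) (m (f) (f))) (w (f)) (g (m (f) (f)) (p) (m (f) (f)))) (m (g (f) (p) (f)) (q (f) (p) (f))))  →  (k (q (q (f) (p) (f)) (k (f) (p) (f)) (f)) (k (q (f) (p) (m (f) (f))) (w (f)) (g (m (f) (f)) (p) (m (f) (f)))) (m (g (f) (p) (f)) (q (f) (p) (f))))
2. (k (q (q (f) (p) (f)) (k (f) (p) (f)) (f)) (k (q (f) (p) (m (f) (f))) (w (f)) (g (m (f) (f)) (p) (m (f) (f)))) (m (g (f) (p) (f)) (q (f) (p) (f))))  →  (k (q (q (f) (p) (f)) (k (f) (p) (f)) (f)) (k (q (f) (p) (f)) (w (f)) (g (m (f) (f)) (p) (m (f) (f)))) (m (g (f) (p) (f)) (q (f) (p) (f))))
3. (k (q (q (f) (p) (f)) (k (f) (p) (f)) (f)) (k (q (f) (p) (f)) (w (f)) (g (m (f) (f)) (p) (m (f) (f)))) (m (g (f) (p) (f)) (q (f) (p) (f))))  →  (k (q (q (f) (p) (f)) (k (f) (p) (f)) (f)) (k (q (f) (p) (f)) (w (f)) (g (f) (p) (m (f) (f)))) (m (g (f) (p) (f)) (q (f) (p) (f))))
4. (k (q (q (f) (p) (f)) (k (f) (p) (f)) (f)) (k (q (f) (p) (f)) (w (f)) (g (f) (p) (m (f) (f)))) (m (g (f) (p) (f)) (q (f) (p) (f))))  →  (k (q (q (f) (p) (f)) (k (f) (p) (f)) (f)) (k (q (f) (p) (f)) (w (f)) (g (f) (p) (f))) (m (g (f) (p) (f)) (q (f) (p) (f))))

normal form = (k (q (q (f) (p) (f)) (k (f) (p) (f)) (f)) (k (q (f) (p) (f)) (w (f)) (g (f) (p) (f))) (m (g (f) (p) (f)) (q (f) (p) (f))))


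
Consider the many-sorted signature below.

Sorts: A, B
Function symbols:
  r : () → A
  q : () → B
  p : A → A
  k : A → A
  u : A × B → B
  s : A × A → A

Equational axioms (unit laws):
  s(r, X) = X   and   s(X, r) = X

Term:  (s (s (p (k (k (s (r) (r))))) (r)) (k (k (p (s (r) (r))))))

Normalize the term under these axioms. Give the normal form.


normal form = (s (p (k (k (r)))) (k (k (p (r)))))

1. (s (s (p (k (k (s (r) (r))))) (r)) (k (k (p (s (r) (r))))))  →  (s (p (k (k (s (r) (r))))) (k (k (p (s (r) (r))))))
2. (s (p (k (k (s (r) (r))))) (k (k (p (s (r) (r))))))  →  (s (p (k (k (r)))) (k (k (p (s (r) (r))))))
3. (s (p (k (k (r)))) (k (k (p (s (r) (r))))))  →  (s (p (k (k (r)))) (k (k (p (r)))))


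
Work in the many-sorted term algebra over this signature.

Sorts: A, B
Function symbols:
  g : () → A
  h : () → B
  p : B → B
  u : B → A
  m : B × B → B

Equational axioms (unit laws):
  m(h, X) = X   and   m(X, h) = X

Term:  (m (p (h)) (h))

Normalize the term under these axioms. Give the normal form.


1. (m (p (h)) (h))  →  (p (h))

normal form = (p (h))


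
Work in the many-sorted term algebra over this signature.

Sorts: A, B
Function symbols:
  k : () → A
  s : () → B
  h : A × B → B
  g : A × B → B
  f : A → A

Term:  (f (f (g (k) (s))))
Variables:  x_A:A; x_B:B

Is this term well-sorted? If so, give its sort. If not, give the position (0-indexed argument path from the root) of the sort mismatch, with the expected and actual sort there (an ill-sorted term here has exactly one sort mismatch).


      (k) : A
      (s) : B
    (g (k) (s)) : B
  (f (g (k) (s))) : ✗ arg 0 at [0, 0] has sort B, expected A

ill-sorted at position [0, 0]: expected A, got B


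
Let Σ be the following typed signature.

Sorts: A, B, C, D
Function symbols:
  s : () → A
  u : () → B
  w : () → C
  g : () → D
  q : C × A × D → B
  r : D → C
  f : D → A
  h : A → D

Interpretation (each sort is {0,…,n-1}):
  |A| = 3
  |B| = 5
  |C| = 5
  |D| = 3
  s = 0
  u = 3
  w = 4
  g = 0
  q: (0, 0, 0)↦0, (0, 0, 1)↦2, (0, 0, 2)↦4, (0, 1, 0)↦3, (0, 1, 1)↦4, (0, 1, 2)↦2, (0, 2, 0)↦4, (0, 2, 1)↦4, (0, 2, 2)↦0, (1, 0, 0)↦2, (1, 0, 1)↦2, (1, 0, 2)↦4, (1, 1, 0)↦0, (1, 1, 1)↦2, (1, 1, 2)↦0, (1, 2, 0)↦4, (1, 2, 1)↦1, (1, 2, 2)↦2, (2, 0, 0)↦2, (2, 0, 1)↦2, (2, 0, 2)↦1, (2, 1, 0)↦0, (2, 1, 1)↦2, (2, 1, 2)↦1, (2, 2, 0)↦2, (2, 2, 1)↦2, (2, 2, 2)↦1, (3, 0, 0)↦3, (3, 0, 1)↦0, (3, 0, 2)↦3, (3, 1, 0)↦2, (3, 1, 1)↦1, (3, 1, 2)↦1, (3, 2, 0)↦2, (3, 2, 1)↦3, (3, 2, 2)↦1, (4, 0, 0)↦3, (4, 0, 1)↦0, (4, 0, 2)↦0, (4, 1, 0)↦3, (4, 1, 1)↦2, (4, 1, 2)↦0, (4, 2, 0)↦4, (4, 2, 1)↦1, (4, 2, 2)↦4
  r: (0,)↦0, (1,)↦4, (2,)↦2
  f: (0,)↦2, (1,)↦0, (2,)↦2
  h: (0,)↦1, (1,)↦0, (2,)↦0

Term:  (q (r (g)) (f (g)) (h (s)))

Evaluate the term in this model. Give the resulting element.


value = 4

  g = 0
  (r (g)) = r(0,) = 0
  g = 0
  (f (g)) = f(0,) = 2
  s = 0
  (h (s)) = h(0,) = 1
  (q (r (g)) (f (g)) (h (s))) = q(0, 2, 1) = 4


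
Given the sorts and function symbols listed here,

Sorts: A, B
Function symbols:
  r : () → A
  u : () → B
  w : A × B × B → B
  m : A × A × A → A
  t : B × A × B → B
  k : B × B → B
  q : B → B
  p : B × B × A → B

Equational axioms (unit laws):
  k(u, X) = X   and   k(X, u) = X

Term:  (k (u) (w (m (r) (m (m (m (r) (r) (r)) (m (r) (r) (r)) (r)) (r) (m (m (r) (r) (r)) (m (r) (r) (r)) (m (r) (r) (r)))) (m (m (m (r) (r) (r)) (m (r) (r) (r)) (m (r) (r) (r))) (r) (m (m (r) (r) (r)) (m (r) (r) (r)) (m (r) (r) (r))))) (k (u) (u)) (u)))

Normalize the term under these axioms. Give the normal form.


normal form = (w (m (r) (m (m (m (r) (r) (r)) (m (r) (r) (r)) (r)) (r) (m (m (r) (r) (r)) (m (r) (r) (r)) (m (r) (r) (r)))) (m (m (m (r) (r) (r)) (m (r) (r) (r)) (m (r) (r) (r))) (r) (m (m (r) (r) (r)) (m (r) (r) (r)) (m (r) (r) (r))))) (u) (u))

1. (k (u) (w (m (r) (m (m (m (r) (r) (r)) (m (r) (r) (r)) (r)) (r) (m (m (r) (r) (r)) (m (r) (r) (r)) (m (r) (r) (r)))) (m (m (m (r) (r) (r)) (m (r) (r) (r)) (m (r) (r) (r))) (r) (m (m (r) (r) (r)) (m (r) (r) (r)) (m (r) (r) (r))))) (k (u) (u)) (u)))  →  (w (m (r) (m (m (m (r) (r) (r)) (m (r) (r) (r)) (r)) (r) (m (m (r) (r) (r)) (m (r) (r) (r)) (m (r) (r) (r)))) (m (m (m (r) (r) (r)) (m (r) (r) (r)) (m (r) (r) (r))) (r) (m (m (r) (r) (r)) (m (r) (r) (r)) (m (r) (r) (r))))) (k (u) (u)) (u))
2. (w (m (r) (m (m (m (r) (r) (r)) (m (r) (r) (r)) (r)) (r) (m (m (r) (r) (r)) (m (r) (r) (r)) (m (r) (r) (r)))) (m (m (m (r) (r) (r)) (m (r) (r) (r)) (m (r) (r) (r))) (r) (m (m (r) (r) (r)) (m (r) (r) (r)) (m (r) (r) (r))))) (k (u) (u)) (u))  →  (w (m (r) (m (m (m (r) (r) (r)) (m (r) (r) (r)) (r)) (r) (m (m (r) (r) (r)) (m (r) (r) (r)) (m (r) (r) (r)))) (m (m (m (r) (r) (r)) (m (r) (r) (r)) (m (r) (r) (r))) (r) (m (m (r) (r) (r)) (m (r) (r) (r)) (m (r) (r) (r))))) (u) (u))


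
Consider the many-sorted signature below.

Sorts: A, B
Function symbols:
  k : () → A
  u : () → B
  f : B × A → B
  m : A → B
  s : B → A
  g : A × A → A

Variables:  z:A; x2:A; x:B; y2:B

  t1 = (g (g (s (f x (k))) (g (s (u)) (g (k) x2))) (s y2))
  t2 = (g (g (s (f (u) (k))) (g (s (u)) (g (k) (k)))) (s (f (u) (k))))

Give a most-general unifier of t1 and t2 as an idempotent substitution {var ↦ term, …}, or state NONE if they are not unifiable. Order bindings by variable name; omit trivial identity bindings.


{x ↦ (u), x2 ↦ (k), y2 ↦ (f (u) (k))}


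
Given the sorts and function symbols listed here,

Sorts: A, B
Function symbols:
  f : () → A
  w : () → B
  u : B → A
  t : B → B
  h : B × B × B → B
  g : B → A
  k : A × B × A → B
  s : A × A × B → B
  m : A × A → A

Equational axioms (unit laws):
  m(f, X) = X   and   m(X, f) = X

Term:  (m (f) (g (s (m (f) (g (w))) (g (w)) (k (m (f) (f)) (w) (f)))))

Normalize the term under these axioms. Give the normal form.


1. (m (f) (g (s (m (f) (g (w))) (g (w)) (k (m (f) (f)) (w) (f)))))  →  (g (s (m (f) (g (w))) (g (w)) (k (m (f) (f)) (w) (f))))
2. (g (s (m (f) (g (w))) (g (w)) (k (m (f) (f)) (w) (f))))  →  (g (s (g (w)) (g (w)) (k (m (f) (f)) (w) (f))))
3. (g (s (g (w)) (g (w)) (k (m (f) (f)) (w) (f))))  →  (g (s (g (w)) (g (w)) (k (f) (w) (f))))

normal form = (g (s (g (w)) (g (w)) (k (f) (w) (f))))


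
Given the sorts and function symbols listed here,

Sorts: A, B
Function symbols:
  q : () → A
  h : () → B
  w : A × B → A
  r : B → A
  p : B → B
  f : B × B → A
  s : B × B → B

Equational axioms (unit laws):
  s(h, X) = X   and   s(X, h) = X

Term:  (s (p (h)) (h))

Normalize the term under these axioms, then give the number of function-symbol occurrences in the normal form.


size = 2

1. (s (p (h)) (h))  →  (p (h))
normal form: (p (h))


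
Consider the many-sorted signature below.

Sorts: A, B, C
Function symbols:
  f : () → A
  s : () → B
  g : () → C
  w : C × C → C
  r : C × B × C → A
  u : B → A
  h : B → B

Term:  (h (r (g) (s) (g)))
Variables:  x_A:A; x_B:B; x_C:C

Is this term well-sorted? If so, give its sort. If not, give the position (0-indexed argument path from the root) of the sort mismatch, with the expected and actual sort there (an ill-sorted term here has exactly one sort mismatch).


    (g) : C
    (s) : B
    (g) : C
  (r (g) (s) (g)) : A
(h (r (g) (s) (g))) : ✗ arg 0 at [0] has sort A, expected B

ill-sorted at position [0]: expected B, got A


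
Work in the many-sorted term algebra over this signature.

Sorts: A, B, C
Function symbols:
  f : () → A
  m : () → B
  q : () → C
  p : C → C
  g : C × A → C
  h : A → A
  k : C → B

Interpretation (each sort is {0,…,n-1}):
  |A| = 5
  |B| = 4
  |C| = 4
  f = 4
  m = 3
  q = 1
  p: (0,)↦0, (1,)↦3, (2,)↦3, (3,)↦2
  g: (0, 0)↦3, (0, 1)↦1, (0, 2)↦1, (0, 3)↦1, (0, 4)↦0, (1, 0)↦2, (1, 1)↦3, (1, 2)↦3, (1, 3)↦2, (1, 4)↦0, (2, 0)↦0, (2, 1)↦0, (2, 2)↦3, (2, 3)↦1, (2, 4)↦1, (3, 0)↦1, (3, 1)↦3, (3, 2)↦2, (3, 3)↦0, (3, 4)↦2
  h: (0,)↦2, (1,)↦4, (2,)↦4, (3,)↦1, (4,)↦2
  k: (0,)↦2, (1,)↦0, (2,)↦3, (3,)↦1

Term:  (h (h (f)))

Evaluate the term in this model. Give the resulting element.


value = 4

  f = 4
  (h (f)) = h(4,) = 2
  (h (h (f))) = h(2,) = 4


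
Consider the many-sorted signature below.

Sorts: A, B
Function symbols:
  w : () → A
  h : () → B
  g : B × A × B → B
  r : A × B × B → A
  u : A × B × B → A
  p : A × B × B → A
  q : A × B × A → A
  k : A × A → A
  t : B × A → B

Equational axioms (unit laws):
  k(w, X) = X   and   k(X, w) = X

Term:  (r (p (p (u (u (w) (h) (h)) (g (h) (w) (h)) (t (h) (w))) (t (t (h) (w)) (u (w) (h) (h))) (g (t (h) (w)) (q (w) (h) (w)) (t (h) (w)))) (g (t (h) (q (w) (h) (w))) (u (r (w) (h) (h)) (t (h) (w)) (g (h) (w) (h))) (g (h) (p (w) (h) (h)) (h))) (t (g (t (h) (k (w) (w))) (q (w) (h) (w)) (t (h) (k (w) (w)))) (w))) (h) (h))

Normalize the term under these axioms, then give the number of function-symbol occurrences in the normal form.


1. (r (p (p (u (u (w) (h) (h)) (g (h) (w) (h)) (t (h) (w))) (t (t (h) (w)) (u (w) (h) (h))) (g (t (h) (w)) (q (w) (h) (w)) (t (h) (w)))) (g (t (h) (q (w) (h) (w))) (u (r (w) (h) (h)) (t (h) (w)) (g (h) (w) (h))) (g (h) (p (w) (h) (h)) (h))) (t (g (t (h) (k (w) (w))) (q (w) (h) (w)) (t (h) (k (w) (w)))) (w))) (h) (h))  →  (r (p (p (u (u (w) (h) (h)) (g (h) (w) (h)) (t (h) (w))) (t (t (h) (w)) (u (w) (h) (h))) (g (t (h) (w)) (q (w) (h) (w)) (t (h) (w)))) (g (t (h) (q (w) (h) (w))) (u (r (w) (h) (h)) (t (h) (w)) (g (h) (w) (h))) (g (h) (p (w) (h) (h)) (h))) (t (g (t (h) (w)) (q (w) (h) (w)) (t (h) (k (w) (w)))) (w))) (h) (h))
2. (r (p (p (u (u (w) (h) (h)) (g (h) (w) (h)) (t (h) (w))) (t (t (h) (w)) (u (w) (h) (h))) (g (t (h) (w)) (q (w) (h) (w)) (t (h) (w)))) (g (t (h) (q (w) (h) (w))) (u (r (w) (h) (h)) (t (h) (w)) (g (h) (w) (h))) (g (h) (p (w) (h) (h)) (h))) (t (g (t (h) (w)) (q (w) (h) (w)) (t (h) (k (w) (w)))) (w))) (h) (h))  →  (r (p (p (u (u (w) (h) (h)) (g (h) (w) (h)) (t (h) (w))) (t (t (h) (w)) (u (w) (h) (h))) (g (t (h) (w)) (q (w) (h) (w)) (t (h) (w)))) (g (t (h) (q (w) (h) (w))) (u (r (w) (h) (h)) (t (h) (w)) (g (h) (w) (h))) (g (h) (p (w) (h) (h)) (h))) (t (g (t (h) (w)) (q (w) (h) (w)) (t (h) (w))) (w))) (h) (h))
normal form: (r (p (p (u (u (w) (h) (h)) (g (h) (w) (h)) (t (h) (w))) (t (t (h) (w)) (u (w) (h) (h))) (g (t (h) (w)) (q (w) (h) (w)) (t (h) (w)))) (g (t (h) (q (w) (h) (w))) (u (r (w) (h) (h)) (t (h) (w)) (g (h) (w) (h))) (g (h) (p (w) (h) (h)) (h))) (t (g (t (h) (w)) (q (w) (h) (w)) (t (h) (w))) (w))) (h) (h))

size = 75


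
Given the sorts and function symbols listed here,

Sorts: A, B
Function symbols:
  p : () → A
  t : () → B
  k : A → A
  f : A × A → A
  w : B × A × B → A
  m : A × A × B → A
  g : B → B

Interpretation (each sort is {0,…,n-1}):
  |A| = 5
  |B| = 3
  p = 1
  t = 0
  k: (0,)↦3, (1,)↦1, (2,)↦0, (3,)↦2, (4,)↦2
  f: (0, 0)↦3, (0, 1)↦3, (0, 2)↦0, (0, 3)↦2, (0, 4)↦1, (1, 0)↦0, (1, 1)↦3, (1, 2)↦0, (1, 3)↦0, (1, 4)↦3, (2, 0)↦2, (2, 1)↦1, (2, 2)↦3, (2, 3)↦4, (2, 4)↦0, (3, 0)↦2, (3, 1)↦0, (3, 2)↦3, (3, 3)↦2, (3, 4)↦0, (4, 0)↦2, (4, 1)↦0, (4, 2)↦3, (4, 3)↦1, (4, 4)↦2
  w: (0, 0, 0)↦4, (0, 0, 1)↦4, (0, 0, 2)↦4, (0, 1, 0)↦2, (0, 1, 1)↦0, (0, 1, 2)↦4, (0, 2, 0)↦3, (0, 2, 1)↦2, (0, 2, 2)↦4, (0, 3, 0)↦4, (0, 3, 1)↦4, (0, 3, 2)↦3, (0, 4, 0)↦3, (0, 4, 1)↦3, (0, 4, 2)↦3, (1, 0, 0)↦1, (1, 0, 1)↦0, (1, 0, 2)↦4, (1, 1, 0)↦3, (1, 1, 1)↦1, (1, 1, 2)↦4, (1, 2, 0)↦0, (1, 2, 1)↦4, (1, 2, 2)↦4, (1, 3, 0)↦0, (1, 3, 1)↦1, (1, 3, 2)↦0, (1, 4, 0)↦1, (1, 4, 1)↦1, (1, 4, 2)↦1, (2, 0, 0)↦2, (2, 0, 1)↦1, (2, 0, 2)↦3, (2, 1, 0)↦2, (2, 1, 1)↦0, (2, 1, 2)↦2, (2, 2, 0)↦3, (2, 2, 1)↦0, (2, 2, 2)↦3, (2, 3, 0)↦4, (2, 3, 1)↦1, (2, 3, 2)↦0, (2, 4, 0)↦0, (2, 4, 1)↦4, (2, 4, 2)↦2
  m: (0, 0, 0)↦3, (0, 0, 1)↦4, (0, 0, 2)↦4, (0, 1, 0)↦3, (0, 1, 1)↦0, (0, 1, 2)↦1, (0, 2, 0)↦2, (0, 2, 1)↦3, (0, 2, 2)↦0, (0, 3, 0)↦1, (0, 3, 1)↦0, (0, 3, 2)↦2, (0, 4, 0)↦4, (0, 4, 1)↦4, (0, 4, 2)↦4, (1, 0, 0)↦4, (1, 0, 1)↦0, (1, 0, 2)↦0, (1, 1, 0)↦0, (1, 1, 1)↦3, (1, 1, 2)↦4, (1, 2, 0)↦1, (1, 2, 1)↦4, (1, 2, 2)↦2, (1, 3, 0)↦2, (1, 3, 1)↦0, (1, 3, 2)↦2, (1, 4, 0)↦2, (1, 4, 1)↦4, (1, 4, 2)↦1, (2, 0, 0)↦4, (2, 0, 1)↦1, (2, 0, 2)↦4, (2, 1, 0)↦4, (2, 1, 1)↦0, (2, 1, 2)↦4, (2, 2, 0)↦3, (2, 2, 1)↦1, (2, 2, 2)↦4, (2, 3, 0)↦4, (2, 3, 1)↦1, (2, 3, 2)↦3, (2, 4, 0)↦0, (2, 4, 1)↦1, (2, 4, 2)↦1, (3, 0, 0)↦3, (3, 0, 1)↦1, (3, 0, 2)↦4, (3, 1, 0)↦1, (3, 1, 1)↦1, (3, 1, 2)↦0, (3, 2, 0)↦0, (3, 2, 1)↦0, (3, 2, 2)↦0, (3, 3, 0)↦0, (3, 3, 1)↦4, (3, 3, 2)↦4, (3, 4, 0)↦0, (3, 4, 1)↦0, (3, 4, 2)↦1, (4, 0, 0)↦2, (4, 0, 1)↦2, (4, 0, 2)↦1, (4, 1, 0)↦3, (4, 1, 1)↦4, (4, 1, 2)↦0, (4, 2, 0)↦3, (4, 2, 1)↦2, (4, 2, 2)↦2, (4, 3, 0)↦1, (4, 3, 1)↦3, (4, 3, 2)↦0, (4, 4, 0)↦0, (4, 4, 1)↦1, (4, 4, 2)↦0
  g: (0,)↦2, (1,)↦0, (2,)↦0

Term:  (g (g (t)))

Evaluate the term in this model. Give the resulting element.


  t = 0
  (g (t)) = g(0,) = 2
  (g (g (t))) = g(2,) = 0

value = 0


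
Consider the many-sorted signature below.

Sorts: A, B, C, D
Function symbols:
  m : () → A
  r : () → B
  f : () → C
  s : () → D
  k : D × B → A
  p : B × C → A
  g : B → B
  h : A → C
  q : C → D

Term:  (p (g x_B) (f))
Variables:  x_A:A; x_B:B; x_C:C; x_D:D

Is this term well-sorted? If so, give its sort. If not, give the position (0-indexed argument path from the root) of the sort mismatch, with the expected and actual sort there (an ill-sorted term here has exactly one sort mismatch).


well-sorted; sort = A

    x_B : B
  (g x_B) : B
  (f) : C
(p (g x_B) (f)) : A


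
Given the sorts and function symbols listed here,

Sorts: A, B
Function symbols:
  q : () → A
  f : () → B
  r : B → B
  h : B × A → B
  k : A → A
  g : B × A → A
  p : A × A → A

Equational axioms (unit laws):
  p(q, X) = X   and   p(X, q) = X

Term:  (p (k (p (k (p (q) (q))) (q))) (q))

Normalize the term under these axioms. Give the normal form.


1. (p (k (p (k (p (q) (q))) (q))) (q))  →  (k (p (k (p (q) (q))) (q)))
2. (k (p (k (p (q) (q))) (q)))  →  (k (k (p (q) (q))))
3. (k (k (p (q) (q))))  →  (k (k (q)))

normal form = (k (k (q)))


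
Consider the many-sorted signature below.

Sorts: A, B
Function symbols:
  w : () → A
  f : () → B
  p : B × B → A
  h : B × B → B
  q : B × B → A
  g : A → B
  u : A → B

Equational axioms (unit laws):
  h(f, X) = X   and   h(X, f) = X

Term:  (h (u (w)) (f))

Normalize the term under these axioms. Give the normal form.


normal form = (u (w))

1. (h (u (w)) (f))  →  (u (w))


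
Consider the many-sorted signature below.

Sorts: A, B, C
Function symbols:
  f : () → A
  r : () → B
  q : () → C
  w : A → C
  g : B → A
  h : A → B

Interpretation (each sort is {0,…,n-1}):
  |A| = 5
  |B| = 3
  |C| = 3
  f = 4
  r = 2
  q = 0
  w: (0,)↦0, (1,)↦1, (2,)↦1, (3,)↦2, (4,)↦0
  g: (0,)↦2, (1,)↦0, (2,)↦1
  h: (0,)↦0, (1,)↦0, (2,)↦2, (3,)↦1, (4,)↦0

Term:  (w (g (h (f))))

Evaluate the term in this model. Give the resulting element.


value = 1

  f = 4
  (h (f)) = h(4,) = 0
  (g (h (f))) = g(0,) = 2
  (w (g (h (f)))) = w(2,) = 1


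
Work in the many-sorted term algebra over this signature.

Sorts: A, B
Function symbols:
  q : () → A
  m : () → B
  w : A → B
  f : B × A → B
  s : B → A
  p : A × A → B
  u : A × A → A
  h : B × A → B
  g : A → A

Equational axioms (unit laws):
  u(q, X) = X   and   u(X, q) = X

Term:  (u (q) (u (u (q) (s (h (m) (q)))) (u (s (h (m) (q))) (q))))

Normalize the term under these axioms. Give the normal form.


1. (u (q) (u (u (q) (s (h (m) (q)))) (u (s (h (m) (q))) (q))))  →  (u (u (q) (s (h (m) (q)))) (u (s (h (m) (q))) (q)))
2. (u (u (q) (s (h (m) (q)))) (u (s (h (m) (q))) (q)))  →  (u (s (h (m) (q))) (u (s (h (m) (q))) (q)))
3. (u (s (h (m) (q))) (u (s (h (m) (q))) (q)))  →  (u (s (h (m) (q))) (s (h (m) (q))))

normal form = (u (s (h (m) (q))) (s (h (m) (q))))


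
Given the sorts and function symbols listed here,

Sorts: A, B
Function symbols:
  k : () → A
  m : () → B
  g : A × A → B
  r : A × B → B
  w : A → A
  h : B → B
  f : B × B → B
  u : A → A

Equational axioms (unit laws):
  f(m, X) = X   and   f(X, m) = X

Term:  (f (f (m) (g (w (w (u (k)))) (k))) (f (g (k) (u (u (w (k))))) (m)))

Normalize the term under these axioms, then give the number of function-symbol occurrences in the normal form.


1. (f (f (m) (g (w (w (u (k)))) (k))) (f (g (k) (u (u (w (k))))) (m)))  →  (f (g (w (w (u (k)))) (k)) (f (g (k) (u (u (w (k))))) (m)))
2. (f (g (w (w (u (k)))) (k)) (f (g (k) (u (u (w (k))))) (m)))  →  (f (g (w (w (u (k)))) (k)) (g (k) (u (u (w (k))))))
normal form: (f (g (w (w (u (k)))) (k)) (g (k) (u (u (w (k))))))

size = 13


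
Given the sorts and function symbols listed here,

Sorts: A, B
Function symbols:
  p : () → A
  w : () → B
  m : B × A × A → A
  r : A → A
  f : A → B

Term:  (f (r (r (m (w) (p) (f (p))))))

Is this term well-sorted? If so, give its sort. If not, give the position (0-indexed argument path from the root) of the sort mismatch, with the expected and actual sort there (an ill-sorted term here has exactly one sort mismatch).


ill-sorted at position [0, 0, 0, 2]: expected A, got B

        (w) : B
        (p) : A
          (p) : A
        (f (p)) : B
      (m (w) (p) (f (p))) : ✗ arg 2 at [0, 0, 0, 2] has sort B, expected A


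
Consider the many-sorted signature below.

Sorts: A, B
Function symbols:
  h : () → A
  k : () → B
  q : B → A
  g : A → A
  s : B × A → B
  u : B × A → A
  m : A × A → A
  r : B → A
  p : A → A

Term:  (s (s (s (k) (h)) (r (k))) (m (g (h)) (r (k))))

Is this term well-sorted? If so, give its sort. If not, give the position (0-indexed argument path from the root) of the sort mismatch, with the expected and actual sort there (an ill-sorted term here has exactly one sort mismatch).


well-sorted; sort = B

      (k) : B
      (h) : A
    (s (k) (h)) : B
      (k) : B
    (r (k)) : A
  (s (s (k) (h)) (r (k))) : B
      (h) : A
    (g (h)) : A
      (k) : B
    (r (k)) : A
  (m (g (h)) (r (k))) : A
(s (s (s (k) (h)) (r (k))) (m (g (h)) (r (k)))) : B


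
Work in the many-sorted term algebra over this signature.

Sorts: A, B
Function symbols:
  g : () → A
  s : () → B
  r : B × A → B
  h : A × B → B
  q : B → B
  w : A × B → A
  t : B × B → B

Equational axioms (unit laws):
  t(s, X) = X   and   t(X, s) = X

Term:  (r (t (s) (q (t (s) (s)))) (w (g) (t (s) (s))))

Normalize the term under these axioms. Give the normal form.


normal form = (r (q (s)) (w (g) (s)))

1. (r (t (s) (q (t (s) (s)))) (w (g) (t (s) (s))))  →  (r (q (t (s) (s))) (w (g) (t (s) (s))))
2. (r (q (t (s) (s))) (w (g) (t (s) (s))))  →  (r (q (s)) (w (g) (t (s) (s))))
3. (r (q (s)) (w (g) (t (s) (s))))  →  (r (q (s)) (w (g) (s)))


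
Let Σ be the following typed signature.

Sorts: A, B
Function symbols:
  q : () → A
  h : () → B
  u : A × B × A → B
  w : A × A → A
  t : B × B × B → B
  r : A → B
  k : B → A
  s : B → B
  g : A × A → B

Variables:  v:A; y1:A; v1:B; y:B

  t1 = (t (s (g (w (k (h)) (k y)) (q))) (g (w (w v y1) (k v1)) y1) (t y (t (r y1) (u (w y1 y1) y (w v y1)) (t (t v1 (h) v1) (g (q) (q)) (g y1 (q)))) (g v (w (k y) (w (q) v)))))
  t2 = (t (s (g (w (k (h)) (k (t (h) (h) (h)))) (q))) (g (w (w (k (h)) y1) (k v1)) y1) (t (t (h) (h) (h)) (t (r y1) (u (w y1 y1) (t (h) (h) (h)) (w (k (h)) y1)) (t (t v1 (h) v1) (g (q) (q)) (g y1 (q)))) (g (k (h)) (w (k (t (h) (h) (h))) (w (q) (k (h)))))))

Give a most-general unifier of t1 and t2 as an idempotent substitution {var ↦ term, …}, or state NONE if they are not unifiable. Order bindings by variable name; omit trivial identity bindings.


{v ↦ (k (h)), y ↦ (t (h) (h) (h))}


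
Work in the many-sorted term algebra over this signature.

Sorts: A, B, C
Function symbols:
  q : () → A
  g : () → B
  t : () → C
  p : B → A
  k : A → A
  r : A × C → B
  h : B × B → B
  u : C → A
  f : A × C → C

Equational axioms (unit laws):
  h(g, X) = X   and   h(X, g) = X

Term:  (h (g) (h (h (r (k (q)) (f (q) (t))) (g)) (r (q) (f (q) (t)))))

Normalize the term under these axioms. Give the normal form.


1. (h (g) (h (h (r (k (q)) (f (q) (t))) (g)) (r (q) (f (q) (t)))))  →  (h (h (r (k (q)) (f (q) (t))) (g)) (r (q) (f (q) (t))))
2. (h (h (r (k (q)) (f (q) (t))) (g)) (r (q) (f (q) (t))))  →  (h (r (k (q)) (f (q) (t))) (r (q) (f (q) (t))))

normal form = (h (r (k (q)) (f (q) (t))) (r (q) (f (q) (t))))


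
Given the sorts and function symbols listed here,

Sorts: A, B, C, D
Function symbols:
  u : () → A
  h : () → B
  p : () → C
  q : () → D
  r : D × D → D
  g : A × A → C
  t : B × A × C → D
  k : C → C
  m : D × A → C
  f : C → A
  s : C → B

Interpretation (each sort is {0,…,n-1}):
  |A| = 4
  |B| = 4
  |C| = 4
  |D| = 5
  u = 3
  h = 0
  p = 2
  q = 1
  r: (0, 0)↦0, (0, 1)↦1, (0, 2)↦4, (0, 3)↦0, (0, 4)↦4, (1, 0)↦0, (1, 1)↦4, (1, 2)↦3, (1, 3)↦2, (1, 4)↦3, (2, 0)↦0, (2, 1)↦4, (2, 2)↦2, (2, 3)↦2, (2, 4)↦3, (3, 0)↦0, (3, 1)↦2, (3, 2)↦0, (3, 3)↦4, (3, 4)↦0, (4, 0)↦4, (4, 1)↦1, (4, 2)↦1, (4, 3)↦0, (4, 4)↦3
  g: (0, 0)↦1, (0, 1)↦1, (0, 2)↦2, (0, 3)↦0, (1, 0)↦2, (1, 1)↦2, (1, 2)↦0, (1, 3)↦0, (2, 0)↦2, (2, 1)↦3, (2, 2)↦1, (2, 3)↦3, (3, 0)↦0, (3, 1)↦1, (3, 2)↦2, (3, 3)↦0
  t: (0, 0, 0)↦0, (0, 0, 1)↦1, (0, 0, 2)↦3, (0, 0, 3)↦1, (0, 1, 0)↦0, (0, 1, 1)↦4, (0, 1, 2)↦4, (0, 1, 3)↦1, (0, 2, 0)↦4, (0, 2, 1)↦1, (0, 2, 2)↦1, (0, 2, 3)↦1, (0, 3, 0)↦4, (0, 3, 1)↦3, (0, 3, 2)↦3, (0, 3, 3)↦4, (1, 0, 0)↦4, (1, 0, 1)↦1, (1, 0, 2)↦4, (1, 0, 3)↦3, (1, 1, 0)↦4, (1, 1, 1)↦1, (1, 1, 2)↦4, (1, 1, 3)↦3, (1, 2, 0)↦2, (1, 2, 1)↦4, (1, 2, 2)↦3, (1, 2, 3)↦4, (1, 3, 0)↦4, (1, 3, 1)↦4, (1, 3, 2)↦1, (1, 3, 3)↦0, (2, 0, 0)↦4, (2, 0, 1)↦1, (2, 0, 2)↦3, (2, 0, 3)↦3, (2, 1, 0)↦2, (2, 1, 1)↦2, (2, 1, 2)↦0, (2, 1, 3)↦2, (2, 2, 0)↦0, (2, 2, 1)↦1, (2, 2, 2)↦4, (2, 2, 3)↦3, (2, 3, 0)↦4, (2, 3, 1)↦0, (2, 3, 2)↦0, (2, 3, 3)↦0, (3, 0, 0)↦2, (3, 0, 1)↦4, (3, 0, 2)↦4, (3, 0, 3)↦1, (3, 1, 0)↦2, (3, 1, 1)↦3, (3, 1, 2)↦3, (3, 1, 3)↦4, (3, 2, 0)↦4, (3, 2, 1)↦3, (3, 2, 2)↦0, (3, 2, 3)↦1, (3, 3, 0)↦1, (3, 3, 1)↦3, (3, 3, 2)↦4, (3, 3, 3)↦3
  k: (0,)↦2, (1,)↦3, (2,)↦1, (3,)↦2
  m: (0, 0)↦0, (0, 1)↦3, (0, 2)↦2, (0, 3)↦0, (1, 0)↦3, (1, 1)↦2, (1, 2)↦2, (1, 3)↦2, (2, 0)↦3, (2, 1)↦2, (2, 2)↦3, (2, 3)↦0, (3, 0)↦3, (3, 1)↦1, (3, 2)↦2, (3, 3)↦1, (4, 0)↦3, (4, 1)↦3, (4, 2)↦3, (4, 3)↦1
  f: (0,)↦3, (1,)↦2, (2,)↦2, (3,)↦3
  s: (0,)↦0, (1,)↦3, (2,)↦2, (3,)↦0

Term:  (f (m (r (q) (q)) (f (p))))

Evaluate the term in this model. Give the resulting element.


value = 3

  q = 1
  q = 1
  (r (q) (q)) = r(1, 1) = 4
  p = 2
  (f (p)) = f(2,) = 2
  (m (r (q) (q)) (f (p))) = m(4, 2) = 3
  (f (m (r (q) (q)) (f (p)))) = f(3,) = 3


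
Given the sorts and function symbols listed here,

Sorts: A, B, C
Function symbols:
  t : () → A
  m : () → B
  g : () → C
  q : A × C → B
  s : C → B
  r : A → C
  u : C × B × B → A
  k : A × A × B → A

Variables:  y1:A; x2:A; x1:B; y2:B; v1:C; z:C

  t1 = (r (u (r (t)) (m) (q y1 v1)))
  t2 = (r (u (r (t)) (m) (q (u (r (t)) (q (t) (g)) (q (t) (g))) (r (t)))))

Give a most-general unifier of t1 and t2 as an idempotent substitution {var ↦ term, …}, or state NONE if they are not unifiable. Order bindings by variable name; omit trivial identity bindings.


{v1 ↦ (r (t)), y1 ↦ (u (r (t)) (q (t) (g)) (q (t) (g)))}


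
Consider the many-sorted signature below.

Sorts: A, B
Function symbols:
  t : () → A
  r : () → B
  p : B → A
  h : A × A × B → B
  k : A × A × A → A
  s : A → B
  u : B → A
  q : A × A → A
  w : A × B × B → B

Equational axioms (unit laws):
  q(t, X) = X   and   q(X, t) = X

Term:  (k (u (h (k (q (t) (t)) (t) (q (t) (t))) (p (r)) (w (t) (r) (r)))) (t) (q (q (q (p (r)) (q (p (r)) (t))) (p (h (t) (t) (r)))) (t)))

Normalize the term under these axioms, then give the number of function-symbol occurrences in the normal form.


1. (k (u (h (k (q (t) (t)) (t) (q (t) (t))) (p (r)) (w (t) (r) (r)))) (t) (q (q (q (p (r)) (q (p (r)) (t))) (p (h (t) (t) (r)))) (t)))  →  (k (u (h (k (t) (t) (q (t) (t))) (p (r)) (w (t) (r) (r)))) (t) (q (q (q (p (r)) (q (p (r)) (t))) (p (h (t) (t) (r)))) (t)))
2. (k (u (h (k (t) (t) (q (t) (t))) (p (r)) (w (t) (r) (r)))) (t) (q (q (q (p (r)) (q (p (r)) (t))) (p (h (t) (t) (r)))) (t)))  →  (k (u (h (k (t) (t) (t)) (p (r)) (w (t) (r) (r)))) (t) (q (q (q (p (r)) (q (p (r)) (t))) (p (h (t) (t) (r)))) (t)))
3. (k (u (h (k (t) (t) (t)) (p (r)) (w (t) (r) (r)))) (t) (q (q (q (p (r)) (q (p (r)) (t))) (p (h (t) (t) (r)))) (t)))  →  (k (u (h (k (t) (t) (t)) (p (r)) (w (t) (r) (r)))) (t) (q (q (p (r)) (q (p (r)) (t))) (p (h (t) (t) (r)))))
4. (k (u (h (k (t) (t) (t)) (p (r)) (w (t) (r) (r)))) (t) (q (q (p (r)) (q (p (r)) (t))) (p (h (t) (t) (r)))))  →  (k (u (h (k (t) (t) (t)) (p (r)) (w (t) (r) (r)))) (t) (q (q (p (r)) (p (r))) (p (h (t) (t) (r)))))
normal form: (k (u (h (k (t) (t) (t)) (p (r)) (w (t) (r) (r)))) (t) (q (q (p (r)) (p (r))) (p (h (t) (t) (r)))))

size = 25


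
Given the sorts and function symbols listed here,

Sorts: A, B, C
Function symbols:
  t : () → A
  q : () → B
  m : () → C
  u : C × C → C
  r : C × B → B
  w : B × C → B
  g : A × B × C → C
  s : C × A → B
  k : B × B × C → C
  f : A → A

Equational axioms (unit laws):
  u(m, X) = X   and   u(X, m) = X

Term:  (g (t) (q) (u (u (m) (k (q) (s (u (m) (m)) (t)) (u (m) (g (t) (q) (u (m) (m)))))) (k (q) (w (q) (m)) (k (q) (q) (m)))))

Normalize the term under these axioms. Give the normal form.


1. (g (t) (q) (u (u (m) (k (q) (s (u (m) (m)) (t)) (u (m) (g (t) (q) (u (m) (m)))))) (k (q) (w (q) (m)) (k (q) (q) (m)))))  →  (g (t) (q) (u (k (q) (s (u (m) (m)) (t)) (u (m) (g (t) (q) (u (m) (m))))) (k (q) (w (q) (m)) (k (q) (q) (m)))))
2. (g (t) (q) (u (k (q) (s (u (m) (m)) (t)) (u (m) (g (t) (q) (u (m) (m))))) (k (q) (w (q) (m)) (k (q) (q) (m)))))  →  (g (t) (q) (u (k (q) (s (m) (t)) (u (m) (g (t) (q) (u (m) (m))))) (k (q) (w (q) (m)) (k (q) (q) (m)))))
3. (g (t) (q) (u (k (q) (s (m) (t)) (u (m) (g (t) (q) (u (m) (m))))) (k (q) (w (q) (m)) (k (q) (q) (m)))))  →  (g (t) (q) (u (k (q) (s (m) (t)) (g (t) (q) (u (m) (m)))) (k (q) (w (q) (m)) (k (q) (q) (m)))))
4. (g (t) (q) (u (k (q) (s (m) (t)) (g (t) (q) (u (m) (m)))) (k (q) (w (q) (m)) (k (q) (q) (m)))))  →  (g (t) (q) (u (k (q) (s (m) (t)) (g (t) (q) (m))) (k (q) (w (q) (m)) (k (q) (q) (m)))))

normal form = (g (t) (q) (u (k (q) (s (m) (t)) (g (t) (q) (m))) (k (q) (w (q) (m)) (k (q) (q) (m)))))


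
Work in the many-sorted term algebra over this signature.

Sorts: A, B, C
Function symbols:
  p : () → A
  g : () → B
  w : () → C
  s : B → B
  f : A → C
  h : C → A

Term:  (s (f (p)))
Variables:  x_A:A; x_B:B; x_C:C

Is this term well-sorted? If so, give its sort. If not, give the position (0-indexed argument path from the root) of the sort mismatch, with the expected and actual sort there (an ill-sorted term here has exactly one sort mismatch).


    (p) : A
  (f (p)) : C
(s (f (p))) : ✗ arg 0 at [0] has sort C, expected B

ill-sorted at position [0]: expected B, got C


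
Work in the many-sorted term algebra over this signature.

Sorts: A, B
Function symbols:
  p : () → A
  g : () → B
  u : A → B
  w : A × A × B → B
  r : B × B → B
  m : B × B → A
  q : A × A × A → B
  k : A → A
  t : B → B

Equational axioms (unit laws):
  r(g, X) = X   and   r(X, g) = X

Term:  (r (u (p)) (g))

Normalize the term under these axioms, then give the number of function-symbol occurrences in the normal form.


size = 2

1. (r (u (p)) (g))  →  (u (p))
normal form: (u (p))


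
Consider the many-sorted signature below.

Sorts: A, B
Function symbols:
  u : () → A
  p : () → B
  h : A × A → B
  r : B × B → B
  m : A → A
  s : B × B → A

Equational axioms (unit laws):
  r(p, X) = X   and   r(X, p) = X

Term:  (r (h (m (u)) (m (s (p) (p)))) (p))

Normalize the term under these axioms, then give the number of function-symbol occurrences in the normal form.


size = 7

1. (r (h (m (u)) (m (s (p) (p)))) (p))  →  (h (m (u)) (m (s (p) (p))))
normal form: (h (m (u)) (m (s (p) (p))))


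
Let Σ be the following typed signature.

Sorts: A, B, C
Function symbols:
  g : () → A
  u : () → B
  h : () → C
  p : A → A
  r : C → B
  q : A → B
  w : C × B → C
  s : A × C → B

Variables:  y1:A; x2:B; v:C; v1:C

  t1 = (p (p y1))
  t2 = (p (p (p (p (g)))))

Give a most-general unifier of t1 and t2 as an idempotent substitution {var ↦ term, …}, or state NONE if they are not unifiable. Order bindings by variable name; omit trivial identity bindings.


{y1 ↦ (p (p (g)))}


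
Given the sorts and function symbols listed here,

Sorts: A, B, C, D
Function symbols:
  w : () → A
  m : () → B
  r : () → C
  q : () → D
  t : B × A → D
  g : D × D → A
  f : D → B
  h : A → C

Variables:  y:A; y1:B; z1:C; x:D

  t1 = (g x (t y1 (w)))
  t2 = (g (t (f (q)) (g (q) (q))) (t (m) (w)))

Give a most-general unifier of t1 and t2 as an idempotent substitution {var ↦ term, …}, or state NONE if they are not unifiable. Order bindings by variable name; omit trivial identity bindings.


{x ↦ (t (f (q)) (g (q) (q))), y1 ↦ (m)}


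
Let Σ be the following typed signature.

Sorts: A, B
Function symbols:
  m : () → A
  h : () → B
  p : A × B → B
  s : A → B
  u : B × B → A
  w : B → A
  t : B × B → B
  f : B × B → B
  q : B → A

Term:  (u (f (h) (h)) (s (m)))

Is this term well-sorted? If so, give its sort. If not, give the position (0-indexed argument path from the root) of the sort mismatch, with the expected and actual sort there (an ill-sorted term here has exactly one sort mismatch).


well-sorted; sort = A

    (h) : B
    (h) : B
  (f (h) (h)) : B
    (m) : A
  (s (m)) : B
(u (f (h) (h)) (s (m))) : A


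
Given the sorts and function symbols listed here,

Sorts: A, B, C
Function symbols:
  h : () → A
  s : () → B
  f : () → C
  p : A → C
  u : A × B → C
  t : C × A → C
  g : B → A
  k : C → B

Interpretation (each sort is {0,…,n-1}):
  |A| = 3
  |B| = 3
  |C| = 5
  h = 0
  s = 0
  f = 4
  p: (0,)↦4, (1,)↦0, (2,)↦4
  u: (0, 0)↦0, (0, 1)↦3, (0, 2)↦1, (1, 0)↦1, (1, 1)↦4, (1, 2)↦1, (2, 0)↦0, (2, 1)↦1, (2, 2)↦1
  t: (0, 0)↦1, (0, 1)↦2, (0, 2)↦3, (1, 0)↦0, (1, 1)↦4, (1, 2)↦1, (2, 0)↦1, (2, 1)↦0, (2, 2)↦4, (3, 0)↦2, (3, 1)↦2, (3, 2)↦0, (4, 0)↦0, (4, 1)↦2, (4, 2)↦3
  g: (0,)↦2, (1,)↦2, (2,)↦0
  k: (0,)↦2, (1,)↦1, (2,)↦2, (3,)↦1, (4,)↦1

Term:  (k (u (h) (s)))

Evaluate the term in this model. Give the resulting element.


  h = 0
  s = 0
  (u (h) (s)) = u(0, 0) = 0
  (k (u (h) (s))) = k(0,) = 2

value = 2


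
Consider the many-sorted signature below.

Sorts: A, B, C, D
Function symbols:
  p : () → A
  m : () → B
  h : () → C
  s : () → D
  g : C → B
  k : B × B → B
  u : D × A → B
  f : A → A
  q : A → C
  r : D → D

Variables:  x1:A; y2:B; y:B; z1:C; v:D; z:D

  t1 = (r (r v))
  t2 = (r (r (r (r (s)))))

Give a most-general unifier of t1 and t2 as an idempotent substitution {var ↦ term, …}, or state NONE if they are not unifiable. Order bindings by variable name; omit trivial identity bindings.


{v ↦ (r (r (s)))}


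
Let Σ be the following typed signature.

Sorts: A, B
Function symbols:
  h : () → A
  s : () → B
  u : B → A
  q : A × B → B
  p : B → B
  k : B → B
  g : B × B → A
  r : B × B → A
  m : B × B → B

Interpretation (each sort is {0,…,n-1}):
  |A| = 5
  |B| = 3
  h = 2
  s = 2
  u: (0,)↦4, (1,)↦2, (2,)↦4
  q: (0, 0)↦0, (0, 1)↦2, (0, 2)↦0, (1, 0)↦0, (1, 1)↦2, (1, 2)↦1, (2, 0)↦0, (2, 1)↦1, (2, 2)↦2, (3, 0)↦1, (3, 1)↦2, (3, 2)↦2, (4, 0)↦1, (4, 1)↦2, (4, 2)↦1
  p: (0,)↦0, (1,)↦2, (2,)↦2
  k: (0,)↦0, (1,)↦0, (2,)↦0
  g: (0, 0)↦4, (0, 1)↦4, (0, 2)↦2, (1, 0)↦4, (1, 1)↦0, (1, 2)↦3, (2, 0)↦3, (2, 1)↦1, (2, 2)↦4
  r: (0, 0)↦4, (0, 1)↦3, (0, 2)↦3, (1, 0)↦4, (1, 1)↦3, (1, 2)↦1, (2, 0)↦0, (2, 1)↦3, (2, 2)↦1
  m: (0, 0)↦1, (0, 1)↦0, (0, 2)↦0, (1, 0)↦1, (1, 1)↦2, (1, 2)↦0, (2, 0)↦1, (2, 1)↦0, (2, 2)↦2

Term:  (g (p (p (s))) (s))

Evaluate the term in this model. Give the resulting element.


value = 4

  s = 2
  (p (s)) = p(2,) = 2
  (p (p (s))) = p(2,) = 2
  s = 2
  (g (p (p (s))) (s)) = g(2, 2) = 4
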